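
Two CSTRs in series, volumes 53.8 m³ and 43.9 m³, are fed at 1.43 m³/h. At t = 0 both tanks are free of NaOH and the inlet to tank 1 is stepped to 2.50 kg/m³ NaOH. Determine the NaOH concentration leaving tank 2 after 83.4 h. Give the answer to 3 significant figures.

1.75 kg/m³

Species balance on tank i: dCᵢ/dt = (Cᵢ₋₁ − Cᵢ)/τᵢ with τᵢ = Vᵢ/Q.
τ₁ = 53.8/1.43 = 37.622 h; τ₂ = 43.9/1.43 = 30.699 h.
Solving the cascade with C₁(0)=C₂(0)=0 gives C₂(t) = C_in[1 − (τ₁ e^(−t/τ₁) − τ₂ e^(−t/τ₂))/(τ₁ − τ₂)].
At t = 83.4: e^(−t/τ₁) = 0.10896, e^(−t/τ₂) = 0.066094.
C₂ = 2.50·[1 − (37.622·0.10896 − 30.699·0.066094)/(6.9231)] = 2.50·0.70095 = 1.7524 kg/m³.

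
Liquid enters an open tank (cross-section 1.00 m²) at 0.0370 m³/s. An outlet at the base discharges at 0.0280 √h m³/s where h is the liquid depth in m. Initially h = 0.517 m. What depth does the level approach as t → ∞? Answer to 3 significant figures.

A dh/dt = Q_in − 0.0280 √h. Steady state requires inflow = outflow:
Q_in = 0.0280 √h_ss ⇒ √h_ss = 0.0370/0.0280 = 1.3214.
h_ss = 1.3214² = 1.7462 m. (Since h₀ = 0.517 m < h_ss, the level will rise toward this value.)

1.75 m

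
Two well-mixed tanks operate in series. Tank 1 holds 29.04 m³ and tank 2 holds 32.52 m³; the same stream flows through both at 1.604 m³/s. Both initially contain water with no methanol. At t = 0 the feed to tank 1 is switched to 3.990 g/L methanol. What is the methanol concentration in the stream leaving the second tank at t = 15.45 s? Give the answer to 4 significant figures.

Time constants: τᵢ = Vᵢ/Q for each well-mixed tank.
τ₁ = 29.04/1.604 = 18.1047 s; τ₂ = 32.52/1.604 = 20.2743 s.
Tank 1: C₁ = C_in(1 − e^(−t/τ₁)). Tank 2 (τ₁ ≠ τ₂): C₂ = C_in[1 − (τ₁ e^(−t/τ₁) − τ₂ e^(−t/τ₂))/(τ₁ − τ₂)].
At t = 15.45: e^(−t/τ₁) = 0.425978, e^(−t/τ₂) = 0.466710.
C₂ = 3.990·[1 − (18.1047·0.425978 − 20.2743·0.466710)/(-2.16958)] = 3.990·0.193391 = 0.771631 g/L.

0.7716 g/L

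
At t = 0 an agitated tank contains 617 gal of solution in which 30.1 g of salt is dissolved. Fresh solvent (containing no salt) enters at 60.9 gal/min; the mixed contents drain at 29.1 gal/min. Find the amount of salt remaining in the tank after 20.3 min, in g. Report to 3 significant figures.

15.6 g

Total volume: dV/dt = Q_in − Q_out = 31.800 gal/min, so V(t) = 617 + 31.800 t and V(20.3) = 1262.5 gal.
No salt enters, so dm/dt = −Q_out · (m/V).
Separate: dm/m = −Q_out dt/V(t) ⇒ ln(m/m₀) = −(Q_out/(Q_in−Q_out)) ln(V/V₀).
m = m₀ (V₀/V)^(Q_out/(Q_in−Q_out)) = 30.1 × (617/1262.5)^(0.91509) = 15.632 g.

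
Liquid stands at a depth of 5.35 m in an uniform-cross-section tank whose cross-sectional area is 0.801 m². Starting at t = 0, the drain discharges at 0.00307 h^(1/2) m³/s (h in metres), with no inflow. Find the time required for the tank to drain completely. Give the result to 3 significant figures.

1210 s

With no inflow, A dh/dt = −0.00307 √h.
This is separable: 2 d(√h)/dt = −0.00307/A, so √h = √h₀ − (0.00307/(2A)) t.
Tank is empty when √h = 0: t_empty = 2A√h₀/0.00307.
t_empty = 2·0.801·√5.35/0.00307 = 1.6020·2.3130/0.00307 = 1207.0 s.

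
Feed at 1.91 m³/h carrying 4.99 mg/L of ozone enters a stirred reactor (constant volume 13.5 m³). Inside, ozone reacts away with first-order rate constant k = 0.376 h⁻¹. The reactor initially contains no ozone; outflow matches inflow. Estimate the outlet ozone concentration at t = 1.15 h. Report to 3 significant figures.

0.612 mg/L

Species balance: V dC/dt = Q C_in − Q C − k V C.
dC/dt = (Q/V) C_in − (Q/V + k) C; effective rate a = Q/V + k = 0.14148 + 0.376 = 0.51748 h⁻¹.
C_ss = Q C_in/(Q + kV) = 1.3643 mg/L; C(t) = C_ss + (C₀ − C_ss) e^(−a t).
C(1.15) = 1.3643 + (-1.3643)·e^(−0.51748·1.15) = 1.3643 + (-1.3643)·0.55151 = 0.61187 mg/L.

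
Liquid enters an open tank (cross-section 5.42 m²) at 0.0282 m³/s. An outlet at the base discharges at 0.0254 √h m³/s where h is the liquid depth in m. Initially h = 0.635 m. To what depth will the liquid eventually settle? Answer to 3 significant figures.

Mass balance (ρ constant): A dh/dt = Q_in − 0.0254 √h. At steady state dh/dt = 0:
Q_in = 0.0254 √h_ss ⇒ √h_ss = 0.0282/0.0254 = 1.1102.
h_ss = 1.1102² = 1.2326 m. (Since h₀ = 0.635 m < h_ss, the level will rise toward this value.)

1.23 m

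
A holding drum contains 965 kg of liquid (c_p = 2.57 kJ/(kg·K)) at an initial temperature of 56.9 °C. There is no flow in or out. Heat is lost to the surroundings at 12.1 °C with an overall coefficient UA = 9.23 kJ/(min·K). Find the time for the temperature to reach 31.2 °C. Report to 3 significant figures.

229 min

Heat balance on the well-mixed liquid: M c_p dT/dt = −UA(T − T_amb).
τ = M c_p/UA = 268.69 min; T_ss = T_amb = 12.100 °C.
T(t) = T_ss + (T₀ − T_ss)e^(−t/τ); set T = 31.2:
t = −τ ln[(T − T_ss)/(T₀ − T_ss)] = −268.69 · ln(0.42634) = 229.07 min.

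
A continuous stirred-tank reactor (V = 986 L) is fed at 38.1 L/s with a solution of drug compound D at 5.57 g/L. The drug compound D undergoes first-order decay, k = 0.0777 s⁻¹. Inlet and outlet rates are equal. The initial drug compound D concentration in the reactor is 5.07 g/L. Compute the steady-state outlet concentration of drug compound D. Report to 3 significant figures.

1.85 g/L

Species balance: V dC/dt = Q C_in − Q C − k V C.
Steady state (dC/dt = 0): C_ss = Q C_in/(Q + kV) = C_in/(1 + kV/Q).
C_ss = 38.1·5.57/(38.1 + 0.0777·986) = 212.22/114.71 = 1.8500 g/L.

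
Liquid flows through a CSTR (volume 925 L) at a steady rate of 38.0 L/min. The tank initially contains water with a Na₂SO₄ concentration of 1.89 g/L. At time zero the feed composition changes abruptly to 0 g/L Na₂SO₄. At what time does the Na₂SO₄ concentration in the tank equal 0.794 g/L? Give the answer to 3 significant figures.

Unsteady species balance (constant V, well mixed): V dC/dt = Q(C_in − C), so τ = V/Q = 24.342 min.
C(t) = C_in + (C₀ − C_in) e^(−t/τ). Set C = 0.794 and solve for t:
e^(−t/τ) = (C − C_in)/(C₀ − C_in) = (0.794 − 0)/(1.89 − 0) = 0.42011
t = −τ ln(…) = 24.342 × 0.86725 = 21.111 min.

21.1 min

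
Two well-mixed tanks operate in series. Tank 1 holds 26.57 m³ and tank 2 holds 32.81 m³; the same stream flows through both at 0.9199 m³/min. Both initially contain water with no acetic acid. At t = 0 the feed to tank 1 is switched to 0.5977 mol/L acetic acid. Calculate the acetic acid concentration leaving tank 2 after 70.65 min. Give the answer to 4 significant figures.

Time constants: τᵢ = Vᵢ/Q for each well-mixed tank.
τ₁ = 26.57/0.9199 = 28.8836 min; τ₂ = 32.81/0.9199 = 35.6669 min.
Tank 1: C₁ = C_in(1 − e^(−t/τ₁)). Tank 2 (τ₁ ≠ τ₂): C₂ = C_in[1 − (τ₁ e^(−t/τ₁) − τ₂ e^(−t/τ₂))/(τ₁ − τ₂)].
At t = 70.65: e^(−t/τ₁) = 0.0866371, e^(−t/τ₂) = 0.137955.
C₂ = 0.5977·[1 − (28.8836·0.0866371 − 35.6669·0.137955)/(-6.78335)] = 0.5977·0.643532 = 0.384639 mol/L.

0.3846 mol/L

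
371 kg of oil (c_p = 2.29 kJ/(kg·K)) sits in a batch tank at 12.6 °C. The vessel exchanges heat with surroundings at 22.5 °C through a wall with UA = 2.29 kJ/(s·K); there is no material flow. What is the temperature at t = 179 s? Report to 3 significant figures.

Unsteady energy balance on the tank contents: M c_p dT/dt = −UA(T − T_amb).
dT/dt = (T_ss − T)/τ with T_ss = T_amb = 22.500 °C, τ = M c_p/UA = 371·2.29/2.29 = 371.00 s.
Integrating: T(t) = T_ss + (T₀ − T_ss) e^(−t/τ).
T(179) = 22.500 + (-9.9000)·0.61725 = 16.389 °C.

16.4 °C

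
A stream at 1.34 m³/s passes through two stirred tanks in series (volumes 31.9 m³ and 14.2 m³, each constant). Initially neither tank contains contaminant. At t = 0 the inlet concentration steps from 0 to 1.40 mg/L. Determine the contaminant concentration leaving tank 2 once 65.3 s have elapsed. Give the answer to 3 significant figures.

Time constants: τᵢ = Vᵢ/Q for each well-mixed tank.
τ₁ = 31.9/1.34 = 23.806 s; τ₂ = 14.2/1.34 = 10.597 s.
Solving the cascade with C₁(0)=C₂(0)=0 gives C₂(t) = C_in[1 − (τ₁ e^(−t/τ₁) − τ₂ e^(−t/τ₂))/(τ₁ − τ₂)].
At t = 65.3: e^(−t/τ₁) = 0.064376, e^(−t/τ₂) = 0.0021078.
C₂ = 1.40·[1 − (23.806·0.064376 − 10.597·0.0021078)/(13.209)] = 1.40·0.88567 = 1.2399 mg/L.

1.24 mg/L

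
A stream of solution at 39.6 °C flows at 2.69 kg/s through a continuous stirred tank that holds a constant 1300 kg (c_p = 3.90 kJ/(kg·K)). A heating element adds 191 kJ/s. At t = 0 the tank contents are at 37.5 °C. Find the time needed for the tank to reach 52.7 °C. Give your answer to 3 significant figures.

667 s

M c_p dT/dt = ṁ c_p (T_in − T) + Q̇.
τ = M/ṁ = 483.27 s; T_ss = T_in + Q̇/(ṁ c_p) = 57.806 °C.
T(t) = T_ss + (T₀ − T_ss) e^(−t/τ). Set T = 52.7:
e^(−t/τ) = (52.7 − 57.806)/(37.5 − 57.806) = 0.25146
t = −483.27 · ln(0.25146) = 667.15 s.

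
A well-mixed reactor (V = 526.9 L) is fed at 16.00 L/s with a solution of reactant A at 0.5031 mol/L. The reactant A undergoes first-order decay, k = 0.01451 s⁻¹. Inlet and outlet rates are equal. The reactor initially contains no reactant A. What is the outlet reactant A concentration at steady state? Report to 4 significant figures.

0.3404 mol/L

Accumulation = in − out − consumed: V dC/dt = Q C_in − Q C − k V C.
At steady state: 0 = Q C_in − (Q + kV) C_ss, so C_ss = Q C_in/(Q + kV).
C_ss = 16.00·0.5031/(16.00 + 0.01451·526.9) = 8.04960/23.6453 = 0.340431 mol/L.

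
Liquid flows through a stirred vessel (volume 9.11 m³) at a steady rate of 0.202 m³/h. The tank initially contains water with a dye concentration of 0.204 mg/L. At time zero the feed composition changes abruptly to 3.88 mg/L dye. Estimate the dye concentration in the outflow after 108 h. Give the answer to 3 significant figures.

3.54 mg/L

Accumulation = in − out for the solute gives V dC/dt = Q(C_in − C).
Rewrite as dC/dt + C/τ = C_in/τ, τ = V/Q = 45.099 h.
This is linear first-order; C(t) = C_in + (C₀ − C_in) e^(−t/τ).
C(108) = 3.88 + (0.204 − 3.88)·e^(−108/45.099) = 3.88 + (-3.6760)·0.091197 = 3.5448 mg/L.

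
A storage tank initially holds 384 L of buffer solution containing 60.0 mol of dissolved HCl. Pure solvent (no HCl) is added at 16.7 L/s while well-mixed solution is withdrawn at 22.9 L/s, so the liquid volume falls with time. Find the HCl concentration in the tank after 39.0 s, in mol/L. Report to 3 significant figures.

Let m(t) be the amount of HCl. Volume: V(t) = V₀ + (Q_in − Q_out) t = 384 − 6.2000 t; V(39.0) = 142.20 L.
No HCl enters, so dm/dt = −Q_out · (m/V).
Separate: dm/m = −Q_out dt/V(t) ⇒ ln(m/m₀) = −(Q_out/(Q_in−Q_out)) ln(V/V₀).
m = m₀ (V₀/V)^(Q_out/(Q_in−Q_out)) = 60.0 × (384/142.20)^(-3.6935) = 1.5298 mol.
C = m/V = 1.5298/142.20 = 0.010758 mol/L.

0.0108 mol/L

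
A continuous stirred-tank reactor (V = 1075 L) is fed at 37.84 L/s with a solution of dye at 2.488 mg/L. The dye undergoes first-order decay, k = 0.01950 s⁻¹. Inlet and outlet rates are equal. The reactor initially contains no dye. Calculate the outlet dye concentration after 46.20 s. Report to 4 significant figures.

1.473 mg/L

V dC/dt = Q(C_in − C) − k V C.
This is linear with rate a = Q/V + k = 0.0547000 s⁻¹.
C_ss = Q C_in/(Q + kV) = 1.60105 mg/L; C(t) = C_ss + (C₀ − C_ss) e^(−a t).
C(46.20) = 1.60105 + (-1.60105)·e^(−0.0547000·46.20) = 1.60105 + (-1.60105)·0.0798872 = 1.47315 mg/L.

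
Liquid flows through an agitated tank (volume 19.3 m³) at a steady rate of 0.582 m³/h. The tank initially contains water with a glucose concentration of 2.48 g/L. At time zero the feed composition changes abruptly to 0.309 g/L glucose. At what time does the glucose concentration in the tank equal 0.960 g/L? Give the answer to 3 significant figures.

Species balance: V dC/dt = Q(C_in − C) ⇒ τ = V/Q = 33.162 h.
C(t) = C_in + (C₀ − C_in) e^(−t/τ). Set C = 0.960 and solve for t:
e^(−t/τ) = (C − C_in)/(C₀ − C_in) = (0.960 − 0.309)/(2.48 − 0.309) = 0.29986
t = −τ ln(…) = 33.162 × 1.2044 = 39.941 h.

39.9 h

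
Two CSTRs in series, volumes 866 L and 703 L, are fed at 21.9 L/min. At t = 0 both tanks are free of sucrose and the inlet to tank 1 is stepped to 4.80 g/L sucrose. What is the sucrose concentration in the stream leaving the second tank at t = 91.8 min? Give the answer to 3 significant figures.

Species balance on tank i: dCᵢ/dt = (Cᵢ₋₁ − Cᵢ)/τᵢ with τᵢ = Vᵢ/Q.
τ₁ = 866/21.9 = 39.543 min; τ₂ = 703/21.9 = 32.100 min.
Solving the cascade with C₁(0)=C₂(0)=0 gives C₂(t) = C_in[1 − (τ₁ e^(−t/τ₁) − τ₂ e^(−t/τ₂))/(τ₁ − τ₂)].
At t = 91.8: e^(−t/τ₁) = 0.098126, e^(−t/τ₂) = 0.057282.
C₂ = 4.80·[1 − (39.543·0.098126 − 32.100·0.057282)/(7.4429)] = 4.80·0.72572 = 3.4834 g/L.

3.48 g/L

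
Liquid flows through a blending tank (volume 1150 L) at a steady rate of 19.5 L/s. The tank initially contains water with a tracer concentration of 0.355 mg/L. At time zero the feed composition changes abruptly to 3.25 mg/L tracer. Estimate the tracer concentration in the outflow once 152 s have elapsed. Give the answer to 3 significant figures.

3.03 mg/L

Accumulation = in − out for the solute gives V dC/dt = Q(C_in − C).
Rewrite as dC/dt + C/τ = C_in/τ, τ = V/Q = 58.974 s.
This is linear first-order; C(t) = C_in + (C₀ − C_in) e^(−t/τ).
C(152) = 3.25 + (0.355 − 3.25)·e^(−152/58.974) = 3.25 + (-2.8950)·0.075972 = 3.0301 mg/L.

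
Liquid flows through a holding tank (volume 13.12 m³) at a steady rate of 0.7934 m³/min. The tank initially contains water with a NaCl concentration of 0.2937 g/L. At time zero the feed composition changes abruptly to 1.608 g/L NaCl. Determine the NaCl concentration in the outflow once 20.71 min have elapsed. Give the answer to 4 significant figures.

Transient balance on the dissolved component: V dC/dt = Q(C_in − C).
Rewrite as dC/dt + C/τ = C_in/τ, τ = V/Q = 16.5364 min.
Integrating: C(t) = C_in + (C₀ − C_in) e^(−t/τ).
C(20.71) = 1.608 + (0.2937 − 1.608)·e^(−20.71/16.5364) = 1.608 + (-1.31430)·0.285822 = 1.23234 g/L.

1.232 g/L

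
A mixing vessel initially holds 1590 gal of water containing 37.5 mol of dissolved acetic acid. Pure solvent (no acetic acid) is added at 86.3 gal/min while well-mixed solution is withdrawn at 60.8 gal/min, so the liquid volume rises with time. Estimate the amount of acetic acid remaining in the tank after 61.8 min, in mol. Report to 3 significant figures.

Let m(t) be the amount of acetic acid. Volume: V(t) = V₀ + (Q_in − Q_out) t = 1590 + 25.500 t; V(61.8) = 3165.9 gal.
Species balance (pure solvent in): dm/dt = −Q_out · m/V(t).
Separate: dm/m = −Q_out dt/V(t) ⇒ ln(m/m₀) = −(Q_out/(Q_in−Q_out)) ln(V/V₀).
m = m₀ (V₀/V)^(Q_out/(Q_in−Q_out)) = 37.5 × (1590/3165.9)^(2.3843) = 7.2591 mol.

7.26 mol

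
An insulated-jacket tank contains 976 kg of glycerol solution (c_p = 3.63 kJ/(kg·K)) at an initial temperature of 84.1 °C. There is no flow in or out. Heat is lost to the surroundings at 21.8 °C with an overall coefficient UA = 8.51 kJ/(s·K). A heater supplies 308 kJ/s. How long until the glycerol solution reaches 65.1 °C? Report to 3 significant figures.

542 s

Energy balance: M c_p dT/dt = −UA(T − T_amb) + Q̇.
τ = M c_p/UA = 416.32 s; T_ss = T_amb + Q̇/UA = 21.8 + 308/8.51 = 57.993 °C.
T(t) = T_ss + (T₀ − T_ss)e^(−t/τ); set T = 65.1:
t = −τ ln[(T − T_ss)/(T₀ − T_ss)] = −416.32 · ln(0.27223) = 541.67 s.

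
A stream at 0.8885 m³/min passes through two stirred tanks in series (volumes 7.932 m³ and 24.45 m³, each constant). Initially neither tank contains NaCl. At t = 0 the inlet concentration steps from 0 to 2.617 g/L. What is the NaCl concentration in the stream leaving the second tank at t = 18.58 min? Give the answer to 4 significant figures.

Each tank obeys Vᵢ dCᵢ/dt = Q(Cᵢ₋₁ − Cᵢ), so τᵢ = Vᵢ/Q.
τ₁ = 7.932/0.8885 = 8.92741 min; τ₂ = 24.45/0.8885 = 27.5183 min.
Solving the cascade with C₁(0)=C₂(0)=0 gives C₂(t) = C_in[1 − (τ₁ e^(−t/τ₁) − τ₂ e^(−t/τ₂))/(τ₁ − τ₂)].
At t = 18.58: e^(−t/τ₁) = 0.124776, e^(−t/τ₂) = 0.509061.
C₂ = 2.617·[1 − (8.92741·0.124776 − 27.5183·0.509061)/(-18.5909)] = 2.617·0.306404 = 0.801860 g/L.

0.8019 g/L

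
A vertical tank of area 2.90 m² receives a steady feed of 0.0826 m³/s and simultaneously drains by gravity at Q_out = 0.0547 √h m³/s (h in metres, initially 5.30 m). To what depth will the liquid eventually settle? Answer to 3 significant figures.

Accumulation of liquid (constant cross-section A): A dh/dt = Q_in − 0.0547 √h. At steady state dh/dt = 0:
Q_in = 0.0547 √h_ss ⇒ √h_ss = 0.0826/0.0547 = 1.5101.
h_ss = 1.5101² = 2.2803 m. (Since h₀ = 5.30 m > h_ss, the level will fall toward this value.)

2.28 m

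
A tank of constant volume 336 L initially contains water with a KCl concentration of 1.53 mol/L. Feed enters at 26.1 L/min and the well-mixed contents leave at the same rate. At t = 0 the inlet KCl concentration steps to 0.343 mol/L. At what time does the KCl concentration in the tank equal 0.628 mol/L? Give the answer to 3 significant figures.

Unsteady species balance (constant V, well mixed): V dC/dt = Q(C_in − C), so τ = V/Q = 12.874 min.
C(t) = C_in + (C₀ − C_in) e^(−t/τ). Set C = 0.628 and solve for t:
e^(−t/τ) = (C − C_in)/(C₀ − C_in) = (0.628 − 0.343)/(1.53 − 0.343) = 0.24010
t = −τ ln(…) = 12.874 × 1.4267 = 18.367 min.

18.4 min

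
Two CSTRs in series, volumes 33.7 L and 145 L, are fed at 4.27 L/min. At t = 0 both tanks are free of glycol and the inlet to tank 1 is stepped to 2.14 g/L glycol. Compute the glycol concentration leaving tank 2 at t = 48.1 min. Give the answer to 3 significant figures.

Species balance on tank i: dCᵢ/dt = (Cᵢ₋₁ − Cᵢ)/τᵢ with τᵢ = Vᵢ/Q.
τ₁ = 33.7/4.27 = 7.8923 min; τ₂ = 145/4.27 = 33.958 min.
Solving the cascade with C₁(0)=C₂(0)=0 gives C₂(t) = C_in[1 − (τ₁ e^(−t/τ₁) − τ₂ e^(−t/τ₂))/(τ₁ − τ₂)].
At t = 48.1: e^(−t/τ₁) = 0.0022551, e^(−t/τ₂) = 0.24257.
C₂ = 2.14·[1 − (7.8923·0.0022551 − 33.958·0.24257)/(-26.066)] = 2.14·0.68467 = 1.4652 g/L.

1.47 g/L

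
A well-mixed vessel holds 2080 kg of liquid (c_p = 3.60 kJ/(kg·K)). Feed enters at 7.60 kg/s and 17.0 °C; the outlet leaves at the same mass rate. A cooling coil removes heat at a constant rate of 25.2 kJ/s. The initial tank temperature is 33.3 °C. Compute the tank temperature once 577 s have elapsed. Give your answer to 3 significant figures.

18.2 °C

M c_p dT/dt = ṁ c_p (T_in − T) − Q̇.
τ = M/ṁ = 273.68 s; T_ss = T_in − Q̇/(ṁ c_p) = 17.0 − 25.2/(7.60·3.60) = 16.079 °C.
T approaches T_ss exponentially: T(t) = T_ss + (T₀ − T_ss) e^(−t/τ).
T(577) = 16.079 + (17.221)·e^(−577/273.68) = 16.079 + (17.221)·0.12145 = 18.170 °C.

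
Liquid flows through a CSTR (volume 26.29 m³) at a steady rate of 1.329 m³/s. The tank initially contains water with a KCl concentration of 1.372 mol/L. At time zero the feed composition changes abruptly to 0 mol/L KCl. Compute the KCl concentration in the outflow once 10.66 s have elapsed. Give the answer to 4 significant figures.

Transient balance on the dissolved component: V dC/dt = Q(C_in − C).
So dC/dt = (C_in − C)/τ with τ = V/Q = 26.29/1.329 = 19.7818 s.
C approaches C_in exponentially: C(t) = C_in + (C₀ − C_in) e^(−t/τ).
C(10.66) = 0 + (1.372 − 0)·e^(−10.66/19.7818) = 0 + (1.37200)·0.583402 = 0.800427 mol/L.

0.8004 mol/L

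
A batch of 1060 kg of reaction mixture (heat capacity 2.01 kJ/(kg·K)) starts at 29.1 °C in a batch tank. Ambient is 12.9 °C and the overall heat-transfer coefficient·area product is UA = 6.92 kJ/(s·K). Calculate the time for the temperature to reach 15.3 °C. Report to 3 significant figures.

588 s

Energy balance: M c_p dT/dt = −UA(T − T_amb).
τ = M c_p/UA = 307.89 s; T_ss = T_amb = 12.900 °C.
T(t) = T_ss + (T₀ − T_ss)e^(−t/τ); set T = 15.3:
t = −τ ln[(T − T_ss)/(T₀ − T_ss)] = −307.89 · ln(0.14815) = 587.93 s.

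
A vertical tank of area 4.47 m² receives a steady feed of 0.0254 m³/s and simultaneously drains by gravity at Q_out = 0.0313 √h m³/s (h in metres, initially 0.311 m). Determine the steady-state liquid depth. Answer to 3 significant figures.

Level balance: A dh/dt = 0.0254 − 0.0313 √h. Setting dh/dt = 0:
Q_in = 0.0313 √h_ss ⇒ √h_ss = 0.0254/0.0313 = 0.81150.
h_ss = 0.81150² = 0.65853 m. (Since h₀ = 0.311 m < h_ss, the level will rise toward this value.)

0.659 m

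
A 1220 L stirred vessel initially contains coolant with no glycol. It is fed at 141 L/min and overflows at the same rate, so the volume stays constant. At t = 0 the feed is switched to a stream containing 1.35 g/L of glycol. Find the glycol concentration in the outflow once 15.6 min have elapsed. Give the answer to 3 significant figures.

Mass balance on the solute (V constant): V dC/dt = Q(C_in − C).
Rewrite as dC/dt + C/τ = C_in/τ, τ = V/Q = 8.6525 min.
C approaches C_in exponentially: C(t) = C_in + (C₀ − C_in) e^(−t/τ).
C(15.6) = 1.35 + (0 − 1.35)·e^(−15.6/8.6525) = 1.35 + (-1.3500)·0.16481 = 1.1275 g/L.

1.13 g/L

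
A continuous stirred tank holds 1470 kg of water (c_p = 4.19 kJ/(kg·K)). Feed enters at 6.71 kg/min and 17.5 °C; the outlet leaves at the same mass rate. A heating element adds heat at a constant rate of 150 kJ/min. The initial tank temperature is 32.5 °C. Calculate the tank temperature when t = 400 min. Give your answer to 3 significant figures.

First-law balance (no shaft work): M c_p dT/dt = ṁ c_p (T_in − T) + 150.
τ = M/ṁ = 219.08 min; T_ss = T_in + Q̇/(ṁ c_p) = 17.5 + 150/(6.71·4.19) = 22.835 °C.
Solution: T(t) = T_ss + (T₀ − T_ss) e^(−t/τ).
T(400) = 22.835 + (9.6648)·e^(−400/219.08) = 22.835 + (9.6648)·0.16108 = 24.392 °C.

24.4 °C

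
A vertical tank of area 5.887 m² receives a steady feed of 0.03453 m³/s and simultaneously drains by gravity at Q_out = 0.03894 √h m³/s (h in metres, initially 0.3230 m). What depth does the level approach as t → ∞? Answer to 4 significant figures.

A dh/dt = Q_in − 0.03894 √h. Steady state requires inflow = outflow:
Q_in = 0.03894 √h_ss ⇒ √h_ss = 0.03453/0.03894 = 0.886749.
h_ss = 0.886749² = 0.786324 m. (Since h₀ = 0.3230 m < h_ss, the level will rise toward this value.)

0.7863 m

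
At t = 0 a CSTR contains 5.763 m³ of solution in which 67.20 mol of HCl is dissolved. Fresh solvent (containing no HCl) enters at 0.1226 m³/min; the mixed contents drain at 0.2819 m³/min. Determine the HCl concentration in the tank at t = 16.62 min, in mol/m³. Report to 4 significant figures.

Total volume: dV/dt = Q_in − Q_out = -0.159300 m³/min, so V(t) = 5.763 − 0.159300 t and V(16.62) = 3.11543 m³.
Species balance (pure solvent in): dm/dt = −Q_out · m/V(t).
dm/m = −Q_out dt/(V₀ − 0.159300 t); integrating gives ln(m/m₀) = −(Q_out/(Q_in−Q_out)) ln(V/V₀).
m = m₀ (V₀/V)^(Q_out/(Q_in−Q_out)) = 67.20 × (5.763/3.11543)^(-1.76962) = 22.6283 mol.
C = m/V = 22.6283/3.11543 = 7.26328 mol/m³.

7.263 mol/m³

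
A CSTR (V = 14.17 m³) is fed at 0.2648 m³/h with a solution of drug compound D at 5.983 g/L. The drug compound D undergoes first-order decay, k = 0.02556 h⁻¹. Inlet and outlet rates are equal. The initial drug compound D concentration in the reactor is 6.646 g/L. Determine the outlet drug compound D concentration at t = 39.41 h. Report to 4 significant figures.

3.247 g/L

Species balance: V dC/dt = Q C_in − Q C − k V C.
This is linear with rate a = Q/V + k = 0.0442474 h⁻¹.
C_ss = Q C_in/(Q + kV) = 2.52685 g/L; C(t) = C_ss + (C₀ − C_ss) e^(−a t).
C(39.41) = 2.52685 + (4.11915)·e^(−0.0442474·39.41) = 2.52685 + (4.11915)·0.174857 = 3.24711 g/L.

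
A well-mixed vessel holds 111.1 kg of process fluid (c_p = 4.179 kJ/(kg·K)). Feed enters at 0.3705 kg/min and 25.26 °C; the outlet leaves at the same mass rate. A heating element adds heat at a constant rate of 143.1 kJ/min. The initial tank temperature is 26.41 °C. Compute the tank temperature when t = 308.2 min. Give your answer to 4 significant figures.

85.03 °C

M c_p dT/dt = ṁ c_p (T_in − T) + Q̇.
Rearrange: dT/dt = (T_ss − T)/τ with τ = M/ṁ = 299.865 min and T_ss = T_in + Q̇/(ṁ c_p) = 117.683 °C.
This is linear first-order; T(t) = T_ss + (T₀ − T_ss) e^(−t/τ).
T(308.2) = 117.683 + (-91.2728)·e^(−308.2/299.865) = 117.683 + (-91.2728)·0.357795 = 85.0259 °C.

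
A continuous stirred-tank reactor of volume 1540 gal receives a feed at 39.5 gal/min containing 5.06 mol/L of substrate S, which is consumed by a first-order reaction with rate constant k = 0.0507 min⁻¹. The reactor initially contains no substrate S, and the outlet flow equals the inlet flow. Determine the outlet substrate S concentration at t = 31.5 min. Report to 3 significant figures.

V dC/dt = Q(C_in − C) − k V C.
This is linear with rate a = Q/V + k = 0.076349 min⁻¹.
C_ss = Q C_in/(Q + kV) = 1.6999 mol/L; C(t) = C_ss + (C₀ − C_ss) e^(−a t).
C(31.5) = 1.6999 + (-1.6999)·e^(−0.076349·31.5) = 1.6999 + (-1.6999)·0.090265 = 1.5465 mol/L.

1.55 mol/L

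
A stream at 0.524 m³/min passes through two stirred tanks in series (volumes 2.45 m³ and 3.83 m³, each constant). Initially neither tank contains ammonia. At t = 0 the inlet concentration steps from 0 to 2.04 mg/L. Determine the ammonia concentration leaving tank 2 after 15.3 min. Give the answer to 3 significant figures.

Time constants: τᵢ = Vᵢ/Q for each well-mixed tank.
τ₁ = 2.45/0.524 = 4.6756 min; τ₂ = 3.83/0.524 = 7.3092 min.
Solving the cascade with C₁(0)=C₂(0)=0 gives C₂(t) = C_in[1 − (τ₁ e^(−t/τ₁) − τ₂ e^(−t/τ₂))/(τ₁ − τ₂)].
At t = 15.3: e^(−t/τ₁) = 0.037918, e^(−t/τ₂) = 0.12328.
C₂ = 2.04·[1 − (4.6756·0.037918 − 7.3092·0.12328)/(-2.6336)] = 2.04·0.72516 = 1.4793 mg/L.

1.48 mg/L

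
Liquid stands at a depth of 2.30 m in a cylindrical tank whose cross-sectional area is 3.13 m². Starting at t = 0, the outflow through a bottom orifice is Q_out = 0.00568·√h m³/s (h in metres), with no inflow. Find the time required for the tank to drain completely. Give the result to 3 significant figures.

With no inflow, A dh/dt = −0.00568 √h.
∫ h^(−1/2) dh = −(0.00568/A) ∫ dt, giving 2√h = 2√h₀ − (0.00568/A) t.
Tank is empty when √h = 0: t_empty = 2A√h₀/0.00568.
t_empty = 2·3.13·√2.30/0.00568 = 6.2600·1.5166/0.00568 = 1671.4 s.

1670 s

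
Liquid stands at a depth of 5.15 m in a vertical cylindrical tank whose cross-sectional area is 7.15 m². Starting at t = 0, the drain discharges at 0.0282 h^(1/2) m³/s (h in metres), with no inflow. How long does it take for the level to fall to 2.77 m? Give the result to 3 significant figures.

A dh/dt = −Q_out = −0.0282 √h.
This is separable: 2 d(√h)/dt = −0.0282/A, so √h = √h₀ − (0.0282/(2A)) t.
t = 2A(√h₀ − √h)/0.0282 = 2·7.15·(√5.15 − √2.77)/0.0282
  = 14.300 × (2.2694 − 1.6643) / 0.0282 = 306.81 s.

307 s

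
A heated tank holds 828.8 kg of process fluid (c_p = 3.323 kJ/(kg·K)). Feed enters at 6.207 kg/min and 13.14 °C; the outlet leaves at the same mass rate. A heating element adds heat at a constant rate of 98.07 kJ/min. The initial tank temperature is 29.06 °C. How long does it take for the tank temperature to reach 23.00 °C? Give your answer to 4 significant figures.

104.5 min

M c_p dT/dt = ṁ c_p (T_in − T) + Q̇.
τ = M/ṁ = 133.527 min; T_ss = T_in + Q̇/(ṁ c_p) = 17.8947 °C.
T(t) = T_ss + (T₀ − T_ss) e^(−t/τ). Set T = 23.00:
e^(−t/τ) = (23.00 − 17.8947)/(29.06 − 17.8947) = 0.457246
t = −133.527 · ln(0.457246) = 104.489 min.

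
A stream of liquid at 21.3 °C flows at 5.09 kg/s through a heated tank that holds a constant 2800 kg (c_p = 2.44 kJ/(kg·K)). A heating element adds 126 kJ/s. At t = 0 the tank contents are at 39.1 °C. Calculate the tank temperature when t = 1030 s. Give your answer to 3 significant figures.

32.6 °C

M c_p dT/dt = ṁ c_p (T_in − T) + Q̇.
τ = M/ṁ = 550.10 s; T_ss = T_in + Q̇/(ṁ c_p) = 21.3 + 126/(5.09·2.44) = 31.445 °C.
Solution: T(t) = T_ss + (T₀ − T_ss) e^(−t/τ).
T(1030) = 31.445 + (7.6547)·e^(−1030/550.10) = 31.445 + (7.6547)·0.15376 = 32.622 °C.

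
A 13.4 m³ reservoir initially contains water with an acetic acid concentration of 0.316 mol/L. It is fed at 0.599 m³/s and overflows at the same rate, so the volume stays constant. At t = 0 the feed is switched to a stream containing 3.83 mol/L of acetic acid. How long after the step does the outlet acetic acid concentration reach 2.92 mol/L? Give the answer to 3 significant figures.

30.2 s

Species balance: V dC/dt = Q(C_in − C) ⇒ τ = V/Q = 22.371 s.
C(t) = C_in + (C₀ − C_in) e^(−t/τ). Set C = 2.92 and solve for t:
e^(−t/τ) = (C − C_in)/(C₀ − C_in) = (2.92 − 3.83)/(0.316 − 3.83) = 0.25896
t = −τ ln(…) = 22.371 × 1.3511 = 30.224 s.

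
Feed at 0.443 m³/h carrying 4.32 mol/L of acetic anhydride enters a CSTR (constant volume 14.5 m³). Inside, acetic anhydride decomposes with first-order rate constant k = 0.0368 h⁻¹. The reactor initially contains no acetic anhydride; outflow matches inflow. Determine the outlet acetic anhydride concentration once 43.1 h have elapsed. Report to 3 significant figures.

1.85 mol/L

Species balance: V dC/dt = Q C_in − Q C − k V C.
This is linear with rate a = Q/V + k = 0.067352 h⁻¹.
C_ss = Q C_in/(Q + kV) = 1.9596 mol/L; C(t) = C_ss + (C₀ − C_ss) e^(−a t).
C(43.1) = 1.9596 + (-1.9596)·e^(−0.067352·43.1) = 1.9596 + (-1.9596)·0.054866 = 1.8521 mol/L.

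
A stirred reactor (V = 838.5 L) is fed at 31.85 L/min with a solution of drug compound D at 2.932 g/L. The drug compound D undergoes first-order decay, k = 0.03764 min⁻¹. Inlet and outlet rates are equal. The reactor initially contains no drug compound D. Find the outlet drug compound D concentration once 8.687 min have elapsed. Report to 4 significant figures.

0.7092 g/L

Species balance: V dC/dt = Q C_in − Q C − k V C.
This is linear with rate a = Q/V + k = 0.0756245 min⁻¹.
C_ss = Q C_in/(Q + kV) = 1.47268 g/L; C(t) = C_ss + (C₀ − C_ss) e^(−a t).
C(8.687) = 1.47268 + (-1.47268)·e^(−0.0756245·8.687) = 1.47268 + (-1.47268)·0.518430 = 0.709197 g/L.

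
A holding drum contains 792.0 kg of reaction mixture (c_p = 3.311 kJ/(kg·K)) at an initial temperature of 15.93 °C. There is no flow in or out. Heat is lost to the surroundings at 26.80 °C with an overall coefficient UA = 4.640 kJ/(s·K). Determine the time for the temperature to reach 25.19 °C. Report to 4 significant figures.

First-law balance (no shaft work): M c_p dT/dt = −UA(T − T_amb).
τ = M c_p/UA = 565.153 s; T_ss = T_amb = 26.8000 °C.
T(t) = T_ss + (T₀ − T_ss)e^(−t/τ); set T = 25.19:
t = −τ ln[(T − T_ss)/(T₀ − T_ss)] = −565.153 · ln(0.148114) = 1079.31 s.

1079 s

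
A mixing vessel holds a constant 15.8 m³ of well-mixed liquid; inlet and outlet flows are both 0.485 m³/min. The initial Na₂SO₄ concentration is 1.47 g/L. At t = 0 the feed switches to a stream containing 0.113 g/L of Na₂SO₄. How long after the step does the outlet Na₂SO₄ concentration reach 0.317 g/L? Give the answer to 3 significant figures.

61.7 min

Species balance: V dC/dt = Q(C_in − C) ⇒ τ = V/Q = 32.577 min.
C(t) = C_in + (C₀ − C_in) e^(−t/τ). Set C = 0.317 and solve for t:
e^(−t/τ) = (C − C_in)/(C₀ − C_in) = (0.317 − 0.113)/(1.47 − 0.113) = 0.15033
t = −τ ln(…) = 32.577 × 1.8949 = 61.731 min.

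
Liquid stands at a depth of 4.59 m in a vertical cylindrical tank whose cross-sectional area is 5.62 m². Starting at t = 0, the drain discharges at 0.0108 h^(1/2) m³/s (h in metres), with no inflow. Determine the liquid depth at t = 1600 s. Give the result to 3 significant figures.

0.366 m

Mass balance (ρ constant): A dh/dt = −0.0108 √h.
Separate and integrate: 2(√h − √h₀) = −(0.0108/A) t.
√h = √4.59 − 0.0108·1600/(2·5.62) = 2.1424 − 1.5374 = 0.60506.
h = 0.60506² = 0.36610 m.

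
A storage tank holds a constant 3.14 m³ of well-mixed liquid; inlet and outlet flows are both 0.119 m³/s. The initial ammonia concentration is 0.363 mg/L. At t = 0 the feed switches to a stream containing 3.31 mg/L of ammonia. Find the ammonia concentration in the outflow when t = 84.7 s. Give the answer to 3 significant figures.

Transient balance on the dissolved component: V dC/dt = Q(C_in − C).
Rewrite as dC/dt + C/τ = C_in/τ, τ = V/Q = 26.387 s.
Solution: C(t) = C_in + (C₀ − C_in) e^(−t/τ).
C(84.7) = 3.31 + (0.363 − 3.31)·e^(−84.7/26.387) = 3.31 + (-2.9470)·0.040358 = 3.1911 mg/L.

3.19 mg/L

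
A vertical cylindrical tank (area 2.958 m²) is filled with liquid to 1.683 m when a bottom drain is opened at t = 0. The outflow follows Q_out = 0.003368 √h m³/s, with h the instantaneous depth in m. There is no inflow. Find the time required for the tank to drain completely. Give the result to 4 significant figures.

2279 s

With no inflow, A dh/dt = −0.003368 √h.
This is separable: 2 d(√h)/dt = −0.003368/A, so √h = √h₀ − (0.003368/(2A)) t.
Set h = 0: 2√h₀ = (0.003368/A) t_empty ⇒ t_empty = 2A√h₀/0.003368.
t_empty = 2·2.958·√1.683/0.003368 = 5.91600·1.29730/0.003368 = 2278.76 s.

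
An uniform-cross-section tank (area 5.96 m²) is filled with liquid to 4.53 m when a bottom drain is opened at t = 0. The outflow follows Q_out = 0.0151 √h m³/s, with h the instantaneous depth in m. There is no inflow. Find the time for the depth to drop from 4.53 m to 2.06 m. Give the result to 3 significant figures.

547 s

With no inflow, A dh/dt = −0.0151 √h.
∫ h^(−1/2) dh = −(0.0151/A) ∫ dt, giving 2√h = 2√h₀ − (0.0151/A) t.
t = 2A(√h₀ − √h)/0.0151 = 2·5.96·(√4.53 − √2.06)/0.0151
  = 11.920 × (2.1284 − 1.4353) / 0.0151 = 547.14 s.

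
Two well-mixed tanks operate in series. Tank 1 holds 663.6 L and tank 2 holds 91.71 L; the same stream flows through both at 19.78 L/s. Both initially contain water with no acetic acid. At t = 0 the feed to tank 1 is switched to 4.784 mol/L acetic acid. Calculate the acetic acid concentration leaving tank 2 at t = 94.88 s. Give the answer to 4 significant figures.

4.456 mol/L

Time constants: τᵢ = Vᵢ/Q for each well-mixed tank.
τ₁ = 663.6/19.78 = 33.5490 s; τ₂ = 91.71/19.78 = 4.63650 s.
Solving the cascade with C₁(0)=C₂(0)=0 gives C₂(t) = C_in[1 − (τ₁ e^(−t/τ₁) − τ₂ e^(−t/τ₂))/(τ₁ − τ₂)].
At t = 94.88: e^(−t/τ₁) = 0.0591252, e^(−t/τ₂) = 1.29636e-09.
C₂ = 4.784·[1 − (33.5490·0.0591252 − 4.63650·1.29636e-09)/(28.9125)] = 4.784·0.931393 = 4.45579 mol/L.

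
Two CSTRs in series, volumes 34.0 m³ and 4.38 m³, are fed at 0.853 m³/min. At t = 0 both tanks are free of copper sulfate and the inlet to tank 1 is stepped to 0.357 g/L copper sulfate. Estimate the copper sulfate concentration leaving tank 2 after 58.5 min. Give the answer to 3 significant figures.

0.263 g/L

Species balance on tank i: dCᵢ/dt = (Cᵢ₋₁ − Cᵢ)/τᵢ with τᵢ = Vᵢ/Q.
τ₁ = 34.0/0.853 = 39.859 min; τ₂ = 4.38/0.853 = 5.1348 min.
Solving the cascade with C₁(0)=C₂(0)=0 gives C₂(t) = C_in[1 − (τ₁ e^(−t/τ₁) − τ₂ e^(−t/τ₂))/(τ₁ − τ₂)].
At t = 58.5: e^(−t/τ₁) = 0.23046, e^(−t/τ₂) = 1.1276e-05.
C₂ = 0.357·[1 − (39.859·0.23046 − 5.1348·1.1276e-05)/(34.725)] = 0.357·0.73546 = 0.26256 g/L.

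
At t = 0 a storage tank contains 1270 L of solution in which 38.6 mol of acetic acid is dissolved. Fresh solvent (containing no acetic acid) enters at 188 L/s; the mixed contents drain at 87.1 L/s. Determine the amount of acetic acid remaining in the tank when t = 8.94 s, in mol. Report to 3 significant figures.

Let m(t) be the amount of acetic acid. Volume: V(t) = V₀ + (Q_in − Q_out) t = 1270 + 100.90 t; V(8.94) = 2172.0 L.
Solute balance: dm/dt = 0 − Q_out C = −Q_out m/V(t).
dm/m = −Q_out dt/(V₀ + 100.90 t); integrating gives ln(m/m₀) = −(Q_out/(Q_in−Q_out)) ln(V/V₀).
m = m₀ (V₀/V)^(Q_out/(Q_in−Q_out)) = 38.6 × (1270/2172.0)^(0.86323) = 24.288 mol.

24.3 mol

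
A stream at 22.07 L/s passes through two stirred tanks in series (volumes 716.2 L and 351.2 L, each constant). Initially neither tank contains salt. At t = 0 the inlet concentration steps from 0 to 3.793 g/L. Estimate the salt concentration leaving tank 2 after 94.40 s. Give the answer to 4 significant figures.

3.397 g/L

Species balance on tank i: dCᵢ/dt = (Cᵢ₋₁ − Cᵢ)/τᵢ with τᵢ = Vᵢ/Q.
τ₁ = 716.2/22.07 = 32.4513 s; τ₂ = 351.2/22.07 = 15.9130 s.
Solving the cascade with C₁(0)=C₂(0)=0 gives C₂(t) = C_in[1 − (τ₁ e^(−t/τ₁) − τ₂ e^(−t/τ₂))/(τ₁ − τ₂)].
At t = 94.40: e^(−t/τ₁) = 0.0545316, e^(−t/τ₂) = 0.00265249.
C₂ = 3.793·[1 − (32.4513·0.0545316 − 15.9130·0.00265249)/(16.5383)] = 3.793·0.895551 = 3.39682 g/L.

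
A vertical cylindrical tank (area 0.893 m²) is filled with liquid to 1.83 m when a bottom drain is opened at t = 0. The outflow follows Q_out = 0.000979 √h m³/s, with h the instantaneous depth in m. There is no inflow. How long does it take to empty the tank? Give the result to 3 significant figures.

2470 s

A dh/dt = −Q_out = −0.000979 √h.
∫ h^(−1/2) dh = −(0.000979/A) ∫ dt, giving 2√h = 2√h₀ − (0.000979/A) t.
Set h = 0: 2√h₀ = (0.000979/A) t_empty ⇒ t_empty = 2A√h₀/0.000979.
t_empty = 2·0.893·√1.83/0.000979 = 1.7860·1.3528/0.000979 = 2467.9 s.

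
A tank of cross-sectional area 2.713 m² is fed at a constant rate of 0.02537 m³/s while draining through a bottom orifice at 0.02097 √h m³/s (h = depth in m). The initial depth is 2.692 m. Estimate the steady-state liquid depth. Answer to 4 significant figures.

1.464 m

A dh/dt = Q_in − 0.02097 √h. Steady state requires inflow = outflow:
Q_in = 0.02097 √h_ss ⇒ √h_ss = 0.02537/0.02097 = 1.20982.
h_ss = 1.20982² = 1.46367 m. (Since h₀ = 2.692 m > h_ss, the level will fall toward this value.)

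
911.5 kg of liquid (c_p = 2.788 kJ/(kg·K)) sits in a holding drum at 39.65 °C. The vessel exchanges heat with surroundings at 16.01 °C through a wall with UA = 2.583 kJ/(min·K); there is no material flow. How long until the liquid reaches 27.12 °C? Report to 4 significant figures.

First-law balance (no shaft work): M c_p dT/dt = −UA(T − T_amb).
τ = M c_p/UA = 983.841 min; T_ss = T_amb = 16.0100 °C.
T(t) = T_ss + (T₀ − T_ss)e^(−t/τ); set T = 27.12:
t = −τ ln[(T − T_ss)/(T₀ − T_ss)] = −983.841 · ln(0.469966) = 742.893 min.

742.9 min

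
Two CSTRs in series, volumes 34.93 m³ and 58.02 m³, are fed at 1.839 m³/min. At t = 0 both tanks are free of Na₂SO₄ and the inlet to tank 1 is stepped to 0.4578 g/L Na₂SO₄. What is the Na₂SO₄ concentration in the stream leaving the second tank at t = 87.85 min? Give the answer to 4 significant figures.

0.3935 g/L

Species balance on tank i: dCᵢ/dt = (Cᵢ₋₁ − Cᵢ)/τᵢ with τᵢ = Vᵢ/Q.
τ₁ = 34.93/1.839 = 18.9940 min; τ₂ = 58.02/1.839 = 31.5498 min.
Solving the cascade with C₁(0)=C₂(0)=0 gives C₂(t) = C_in[1 − (τ₁ e^(−t/τ₁) − τ₂ e^(−t/τ₂))/(τ₁ − τ₂)].
At t = 87.85: e^(−t/τ₁) = 0.00980228, e^(−t/τ₂) = 0.0617605.
C₂ = 0.4578·[1 − (18.9940·0.00980228 − 31.5498·0.0617605)/(-12.5557)] = 0.4578·0.859638 = 0.393542 g/L.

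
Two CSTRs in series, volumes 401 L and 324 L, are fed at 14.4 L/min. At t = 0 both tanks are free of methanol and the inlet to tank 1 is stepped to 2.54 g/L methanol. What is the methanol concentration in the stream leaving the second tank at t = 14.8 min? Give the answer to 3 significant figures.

Time constants: τᵢ = Vᵢ/Q for each well-mixed tank.
τ₁ = 401/14.4 = 27.847 min; τ₂ = 324/14.4 = 22.500 min.
Solving the cascade with C₁(0)=C₂(0)=0 gives C₂(t) = C_in[1 − (τ₁ e^(−t/τ₁) − τ₂ e^(−t/τ₂))/(τ₁ − τ₂)].
At t = 14.8: e^(−t/τ₁) = 0.58774, e^(−t/τ₂) = 0.51800.
C₂ = 2.54·[1 − (27.847·0.58774 − 22.500·0.51800)/(5.3472)] = 2.54·0.11882 = 0.30179 g/L.

0.302 g/L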